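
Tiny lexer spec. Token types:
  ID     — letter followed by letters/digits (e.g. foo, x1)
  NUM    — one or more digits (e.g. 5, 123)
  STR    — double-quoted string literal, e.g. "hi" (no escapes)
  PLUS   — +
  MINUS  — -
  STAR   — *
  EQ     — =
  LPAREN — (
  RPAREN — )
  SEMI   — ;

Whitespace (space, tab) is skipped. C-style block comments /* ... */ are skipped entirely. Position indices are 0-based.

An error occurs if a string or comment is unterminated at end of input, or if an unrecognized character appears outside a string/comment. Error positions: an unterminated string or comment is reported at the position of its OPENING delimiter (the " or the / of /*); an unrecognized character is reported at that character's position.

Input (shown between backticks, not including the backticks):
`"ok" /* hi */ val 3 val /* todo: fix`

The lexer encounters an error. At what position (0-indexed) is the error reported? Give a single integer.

pos=0: enter STRING mode
pos=0: emit STR "ok" (now at pos=4)
pos=5: enter COMMENT mode (saw '/*')
exit COMMENT mode (now at pos=13)
pos=14: emit ID 'val' (now at pos=17)
pos=18: emit NUM '3' (now at pos=19)
pos=20: emit ID 'val' (now at pos=23)
pos=24: enter COMMENT mode (saw '/*')
pos=24: ERROR — unterminated comment (reached EOF)

Answer: 24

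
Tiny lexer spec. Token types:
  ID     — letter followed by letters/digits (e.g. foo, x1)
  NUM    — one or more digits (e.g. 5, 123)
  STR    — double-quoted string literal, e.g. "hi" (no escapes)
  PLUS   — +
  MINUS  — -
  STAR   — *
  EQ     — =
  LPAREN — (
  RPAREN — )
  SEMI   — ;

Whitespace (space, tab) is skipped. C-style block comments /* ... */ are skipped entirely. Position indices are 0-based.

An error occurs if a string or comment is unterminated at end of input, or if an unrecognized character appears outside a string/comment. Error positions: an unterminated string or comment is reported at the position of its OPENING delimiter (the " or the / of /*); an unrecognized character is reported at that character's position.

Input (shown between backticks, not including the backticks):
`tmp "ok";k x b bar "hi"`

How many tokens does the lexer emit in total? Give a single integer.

pos=0: emit ID 'tmp' (now at pos=3)
pos=4: enter STRING mode
pos=4: emit STR "ok" (now at pos=8)
pos=8: emit SEMI ';'
pos=9: emit ID 'k' (now at pos=10)
pos=11: emit ID 'x' (now at pos=12)
pos=13: emit ID 'b' (now at pos=14)
pos=15: emit ID 'bar' (now at pos=18)
pos=19: enter STRING mode
pos=19: emit STR "hi" (now at pos=23)
DONE. 8 tokens: [ID, STR, SEMI, ID, ID, ID, ID, STR]

Answer: 8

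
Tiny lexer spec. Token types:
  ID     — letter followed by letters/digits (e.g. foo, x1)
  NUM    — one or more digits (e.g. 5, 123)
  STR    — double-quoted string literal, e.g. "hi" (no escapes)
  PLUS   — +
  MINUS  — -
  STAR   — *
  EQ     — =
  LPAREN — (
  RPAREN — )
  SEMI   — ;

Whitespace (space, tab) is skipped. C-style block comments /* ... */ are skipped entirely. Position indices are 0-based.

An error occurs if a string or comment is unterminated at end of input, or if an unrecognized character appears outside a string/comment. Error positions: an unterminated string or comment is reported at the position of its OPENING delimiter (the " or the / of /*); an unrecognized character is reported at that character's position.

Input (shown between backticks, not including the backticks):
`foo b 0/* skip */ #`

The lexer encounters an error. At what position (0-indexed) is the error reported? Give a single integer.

Answer: 18

Derivation:
pos=0: emit ID 'foo' (now at pos=3)
pos=4: emit ID 'b' (now at pos=5)
pos=6: emit NUM '0' (now at pos=7)
pos=7: enter COMMENT mode (saw '/*')
exit COMMENT mode (now at pos=17)
pos=18: ERROR — unrecognized char '#'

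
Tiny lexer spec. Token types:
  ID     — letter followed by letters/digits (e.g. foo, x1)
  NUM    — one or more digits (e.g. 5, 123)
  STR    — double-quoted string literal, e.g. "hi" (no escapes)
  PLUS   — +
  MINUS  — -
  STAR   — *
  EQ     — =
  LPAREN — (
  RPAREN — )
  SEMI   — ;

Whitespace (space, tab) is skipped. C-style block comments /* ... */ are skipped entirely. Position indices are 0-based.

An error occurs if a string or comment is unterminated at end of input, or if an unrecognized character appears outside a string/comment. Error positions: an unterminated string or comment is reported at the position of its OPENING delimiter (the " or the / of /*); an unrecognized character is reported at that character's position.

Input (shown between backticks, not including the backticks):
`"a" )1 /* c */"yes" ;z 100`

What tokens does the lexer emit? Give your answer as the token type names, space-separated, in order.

Answer: STR RPAREN NUM STR SEMI ID NUM

Derivation:
pos=0: enter STRING mode
pos=0: emit STR "a" (now at pos=3)
pos=4: emit RPAREN ')'
pos=5: emit NUM '1' (now at pos=6)
pos=7: enter COMMENT mode (saw '/*')
exit COMMENT mode (now at pos=14)
pos=14: enter STRING mode
pos=14: emit STR "yes" (now at pos=19)
pos=20: emit SEMI ';'
pos=21: emit ID 'z' (now at pos=22)
pos=23: emit NUM '100' (now at pos=26)
DONE. 7 tokens: [STR, RPAREN, NUM, STR, SEMI, ID, NUM]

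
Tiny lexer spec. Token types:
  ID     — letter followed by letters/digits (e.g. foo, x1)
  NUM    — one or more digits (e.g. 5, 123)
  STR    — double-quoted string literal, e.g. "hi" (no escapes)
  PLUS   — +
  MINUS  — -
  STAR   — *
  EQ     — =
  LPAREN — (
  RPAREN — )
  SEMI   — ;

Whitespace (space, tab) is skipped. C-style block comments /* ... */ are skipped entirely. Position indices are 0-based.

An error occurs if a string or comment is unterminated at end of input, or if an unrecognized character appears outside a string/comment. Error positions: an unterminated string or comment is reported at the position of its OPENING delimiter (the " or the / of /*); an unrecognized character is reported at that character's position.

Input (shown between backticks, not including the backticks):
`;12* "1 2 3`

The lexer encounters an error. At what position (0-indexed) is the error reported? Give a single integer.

Answer: 5

Derivation:
pos=0: emit SEMI ';'
pos=1: emit NUM '12' (now at pos=3)
pos=3: emit STAR '*'
pos=5: enter STRING mode
pos=5: ERROR — unterminated string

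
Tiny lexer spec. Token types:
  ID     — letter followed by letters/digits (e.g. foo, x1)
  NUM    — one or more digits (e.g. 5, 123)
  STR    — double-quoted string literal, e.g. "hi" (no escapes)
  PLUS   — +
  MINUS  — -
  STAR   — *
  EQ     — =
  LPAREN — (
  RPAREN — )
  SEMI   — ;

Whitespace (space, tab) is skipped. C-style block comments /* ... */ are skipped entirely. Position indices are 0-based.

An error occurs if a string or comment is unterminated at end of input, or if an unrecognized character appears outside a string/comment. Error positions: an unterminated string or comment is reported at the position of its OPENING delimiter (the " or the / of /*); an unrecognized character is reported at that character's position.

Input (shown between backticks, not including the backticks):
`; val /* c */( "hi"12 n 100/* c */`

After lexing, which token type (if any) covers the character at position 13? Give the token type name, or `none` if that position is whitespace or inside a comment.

pos=0: emit SEMI ';'
pos=2: emit ID 'val' (now at pos=5)
pos=6: enter COMMENT mode (saw '/*')
exit COMMENT mode (now at pos=13)
pos=13: emit LPAREN '('
pos=15: enter STRING mode
pos=15: emit STR "hi" (now at pos=19)
pos=19: emit NUM '12' (now at pos=21)
pos=22: emit ID 'n' (now at pos=23)
pos=24: emit NUM '100' (now at pos=27)
pos=27: enter COMMENT mode (saw '/*')
exit COMMENT mode (now at pos=34)
DONE. 7 tokens: [SEMI, ID, LPAREN, STR, NUM, ID, NUM]
Position 13: char is '(' -> LPAREN

Answer: LPAREN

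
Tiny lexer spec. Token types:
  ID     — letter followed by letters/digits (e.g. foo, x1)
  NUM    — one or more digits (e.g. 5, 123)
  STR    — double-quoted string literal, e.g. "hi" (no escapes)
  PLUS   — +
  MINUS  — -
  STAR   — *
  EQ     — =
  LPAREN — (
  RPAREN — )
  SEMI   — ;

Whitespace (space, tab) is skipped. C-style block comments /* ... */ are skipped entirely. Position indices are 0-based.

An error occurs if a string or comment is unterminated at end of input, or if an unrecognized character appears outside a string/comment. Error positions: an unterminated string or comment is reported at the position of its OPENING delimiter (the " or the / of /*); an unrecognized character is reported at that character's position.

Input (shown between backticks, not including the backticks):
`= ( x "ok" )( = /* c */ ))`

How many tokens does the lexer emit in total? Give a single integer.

pos=0: emit EQ '='
pos=2: emit LPAREN '('
pos=4: emit ID 'x' (now at pos=5)
pos=6: enter STRING mode
pos=6: emit STR "ok" (now at pos=10)
pos=11: emit RPAREN ')'
pos=12: emit LPAREN '('
pos=14: emit EQ '='
pos=16: enter COMMENT mode (saw '/*')
exit COMMENT mode (now at pos=23)
pos=24: emit RPAREN ')'
pos=25: emit RPAREN ')'
DONE. 9 tokens: [EQ, LPAREN, ID, STR, RPAREN, LPAREN, EQ, RPAREN, RPAREN]

Answer: 9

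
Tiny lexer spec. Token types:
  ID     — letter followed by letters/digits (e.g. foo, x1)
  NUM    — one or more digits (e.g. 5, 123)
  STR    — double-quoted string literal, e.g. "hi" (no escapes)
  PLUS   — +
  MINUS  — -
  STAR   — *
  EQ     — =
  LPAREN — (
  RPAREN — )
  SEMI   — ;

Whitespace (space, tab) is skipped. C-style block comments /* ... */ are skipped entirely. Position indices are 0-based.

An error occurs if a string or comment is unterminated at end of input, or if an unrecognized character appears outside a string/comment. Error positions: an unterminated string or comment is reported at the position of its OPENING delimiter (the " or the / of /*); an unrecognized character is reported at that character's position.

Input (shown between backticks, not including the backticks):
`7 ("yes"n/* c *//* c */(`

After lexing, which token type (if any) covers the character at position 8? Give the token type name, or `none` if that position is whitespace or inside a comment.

pos=0: emit NUM '7' (now at pos=1)
pos=2: emit LPAREN '('
pos=3: enter STRING mode
pos=3: emit STR "yes" (now at pos=8)
pos=8: emit ID 'n' (now at pos=9)
pos=9: enter COMMENT mode (saw '/*')
exit COMMENT mode (now at pos=16)
pos=16: enter COMMENT mode (saw '/*')
exit COMMENT mode (now at pos=23)
pos=23: emit LPAREN '('
DONE. 5 tokens: [NUM, LPAREN, STR, ID, LPAREN]
Position 8: char is 'n' -> ID

Answer: ID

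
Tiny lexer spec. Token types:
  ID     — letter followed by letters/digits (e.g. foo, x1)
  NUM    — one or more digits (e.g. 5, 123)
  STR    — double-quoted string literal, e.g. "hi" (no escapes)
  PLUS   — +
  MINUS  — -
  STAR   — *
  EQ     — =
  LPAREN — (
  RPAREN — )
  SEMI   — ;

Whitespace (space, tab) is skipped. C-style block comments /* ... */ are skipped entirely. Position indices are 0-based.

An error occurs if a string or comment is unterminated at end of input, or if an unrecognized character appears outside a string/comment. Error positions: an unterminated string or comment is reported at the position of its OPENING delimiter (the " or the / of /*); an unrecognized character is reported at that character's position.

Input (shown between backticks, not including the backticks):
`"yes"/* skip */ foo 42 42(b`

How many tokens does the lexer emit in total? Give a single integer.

Answer: 6

Derivation:
pos=0: enter STRING mode
pos=0: emit STR "yes" (now at pos=5)
pos=5: enter COMMENT mode (saw '/*')
exit COMMENT mode (now at pos=15)
pos=16: emit ID 'foo' (now at pos=19)
pos=20: emit NUM '42' (now at pos=22)
pos=23: emit NUM '42' (now at pos=25)
pos=25: emit LPAREN '('
pos=26: emit ID 'b' (now at pos=27)
DONE. 6 tokens: [STR, ID, NUM, NUM, LPAREN, ID]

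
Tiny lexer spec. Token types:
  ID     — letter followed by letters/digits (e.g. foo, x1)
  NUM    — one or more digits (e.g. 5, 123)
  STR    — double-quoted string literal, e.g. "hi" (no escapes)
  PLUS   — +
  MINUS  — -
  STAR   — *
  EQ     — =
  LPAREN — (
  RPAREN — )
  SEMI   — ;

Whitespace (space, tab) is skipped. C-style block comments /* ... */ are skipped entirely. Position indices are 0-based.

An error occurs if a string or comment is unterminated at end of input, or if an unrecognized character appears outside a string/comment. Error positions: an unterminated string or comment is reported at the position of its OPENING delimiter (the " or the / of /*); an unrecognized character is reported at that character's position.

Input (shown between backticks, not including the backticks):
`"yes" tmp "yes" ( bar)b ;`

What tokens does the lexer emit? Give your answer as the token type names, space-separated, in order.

Answer: STR ID STR LPAREN ID RPAREN ID SEMI

Derivation:
pos=0: enter STRING mode
pos=0: emit STR "yes" (now at pos=5)
pos=6: emit ID 'tmp' (now at pos=9)
pos=10: enter STRING mode
pos=10: emit STR "yes" (now at pos=15)
pos=16: emit LPAREN '('
pos=18: emit ID 'bar' (now at pos=21)
pos=21: emit RPAREN ')'
pos=22: emit ID 'b' (now at pos=23)
pos=24: emit SEMI ';'
DONE. 8 tokens: [STR, ID, STR, LPAREN, ID, RPAREN, ID, SEMI]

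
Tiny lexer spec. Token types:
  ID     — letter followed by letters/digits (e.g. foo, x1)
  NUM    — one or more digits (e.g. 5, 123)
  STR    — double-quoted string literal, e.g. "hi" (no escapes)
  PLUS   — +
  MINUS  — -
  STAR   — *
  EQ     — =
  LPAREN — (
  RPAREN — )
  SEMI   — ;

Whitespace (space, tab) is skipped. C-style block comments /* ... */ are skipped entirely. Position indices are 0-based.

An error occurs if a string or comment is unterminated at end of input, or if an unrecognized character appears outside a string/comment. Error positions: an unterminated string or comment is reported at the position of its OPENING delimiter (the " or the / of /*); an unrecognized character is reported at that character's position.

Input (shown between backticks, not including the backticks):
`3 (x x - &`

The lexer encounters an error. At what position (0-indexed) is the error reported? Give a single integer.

Answer: 9

Derivation:
pos=0: emit NUM '3' (now at pos=1)
pos=2: emit LPAREN '('
pos=3: emit ID 'x' (now at pos=4)
pos=5: emit ID 'x' (now at pos=6)
pos=7: emit MINUS '-'
pos=9: ERROR — unrecognized char '&'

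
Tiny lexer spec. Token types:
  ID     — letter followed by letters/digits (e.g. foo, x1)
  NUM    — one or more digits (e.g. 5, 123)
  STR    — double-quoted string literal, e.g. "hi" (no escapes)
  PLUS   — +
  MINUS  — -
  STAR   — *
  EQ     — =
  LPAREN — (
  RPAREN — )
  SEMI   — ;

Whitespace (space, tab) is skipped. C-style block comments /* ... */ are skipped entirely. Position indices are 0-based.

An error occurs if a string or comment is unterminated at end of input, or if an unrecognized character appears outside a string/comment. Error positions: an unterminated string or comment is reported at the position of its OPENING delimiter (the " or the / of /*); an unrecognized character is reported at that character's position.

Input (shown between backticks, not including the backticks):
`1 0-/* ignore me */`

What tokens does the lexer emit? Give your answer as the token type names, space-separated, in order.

Answer: NUM NUM MINUS

Derivation:
pos=0: emit NUM '1' (now at pos=1)
pos=2: emit NUM '0' (now at pos=3)
pos=3: emit MINUS '-'
pos=4: enter COMMENT mode (saw '/*')
exit COMMENT mode (now at pos=19)
DONE. 3 tokens: [NUM, NUM, MINUS]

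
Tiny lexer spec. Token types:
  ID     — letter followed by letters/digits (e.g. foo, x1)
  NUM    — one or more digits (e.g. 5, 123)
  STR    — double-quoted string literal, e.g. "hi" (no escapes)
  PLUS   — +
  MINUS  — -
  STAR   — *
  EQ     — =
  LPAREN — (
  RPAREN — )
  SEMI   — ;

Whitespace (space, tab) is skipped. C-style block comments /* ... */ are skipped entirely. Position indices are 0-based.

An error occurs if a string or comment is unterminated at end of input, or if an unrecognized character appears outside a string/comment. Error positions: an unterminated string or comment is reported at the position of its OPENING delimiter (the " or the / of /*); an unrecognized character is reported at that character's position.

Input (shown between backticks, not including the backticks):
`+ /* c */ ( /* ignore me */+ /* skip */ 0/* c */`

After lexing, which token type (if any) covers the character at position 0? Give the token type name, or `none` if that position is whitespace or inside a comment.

Answer: PLUS

Derivation:
pos=0: emit PLUS '+'
pos=2: enter COMMENT mode (saw '/*')
exit COMMENT mode (now at pos=9)
pos=10: emit LPAREN '('
pos=12: enter COMMENT mode (saw '/*')
exit COMMENT mode (now at pos=27)
pos=27: emit PLUS '+'
pos=29: enter COMMENT mode (saw '/*')
exit COMMENT mode (now at pos=39)
pos=40: emit NUM '0' (now at pos=41)
pos=41: enter COMMENT mode (saw '/*')
exit COMMENT mode (now at pos=48)
DONE. 4 tokens: [PLUS, LPAREN, PLUS, NUM]
Position 0: char is '+' -> PLUS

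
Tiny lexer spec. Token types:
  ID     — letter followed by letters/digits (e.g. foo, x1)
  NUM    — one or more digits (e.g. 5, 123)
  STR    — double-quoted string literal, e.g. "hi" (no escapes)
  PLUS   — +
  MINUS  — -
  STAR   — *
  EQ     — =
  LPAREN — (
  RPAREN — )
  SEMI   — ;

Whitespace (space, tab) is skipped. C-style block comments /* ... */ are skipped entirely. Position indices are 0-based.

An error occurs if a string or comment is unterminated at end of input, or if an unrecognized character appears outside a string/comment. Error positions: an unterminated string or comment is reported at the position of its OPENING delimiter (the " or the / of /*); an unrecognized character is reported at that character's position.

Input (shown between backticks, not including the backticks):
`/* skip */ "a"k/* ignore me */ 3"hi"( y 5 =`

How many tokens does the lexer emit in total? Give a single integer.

pos=0: enter COMMENT mode (saw '/*')
exit COMMENT mode (now at pos=10)
pos=11: enter STRING mode
pos=11: emit STR "a" (now at pos=14)
pos=14: emit ID 'k' (now at pos=15)
pos=15: enter COMMENT mode (saw '/*')
exit COMMENT mode (now at pos=30)
pos=31: emit NUM '3' (now at pos=32)
pos=32: enter STRING mode
pos=32: emit STR "hi" (now at pos=36)
pos=36: emit LPAREN '('
pos=38: emit ID 'y' (now at pos=39)
pos=40: emit NUM '5' (now at pos=41)
pos=42: emit EQ '='
DONE. 8 tokens: [STR, ID, NUM, STR, LPAREN, ID, NUM, EQ]

Answer: 8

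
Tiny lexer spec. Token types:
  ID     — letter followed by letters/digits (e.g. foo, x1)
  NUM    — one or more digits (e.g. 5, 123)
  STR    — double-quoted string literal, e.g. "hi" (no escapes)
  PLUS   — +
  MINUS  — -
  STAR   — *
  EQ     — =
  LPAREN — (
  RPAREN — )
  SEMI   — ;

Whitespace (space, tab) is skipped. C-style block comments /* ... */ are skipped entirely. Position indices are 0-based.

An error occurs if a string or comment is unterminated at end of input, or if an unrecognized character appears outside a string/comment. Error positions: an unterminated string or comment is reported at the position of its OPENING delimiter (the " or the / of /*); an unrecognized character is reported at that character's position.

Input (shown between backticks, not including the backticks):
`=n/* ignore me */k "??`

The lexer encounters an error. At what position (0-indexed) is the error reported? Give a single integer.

Answer: 19

Derivation:
pos=0: emit EQ '='
pos=1: emit ID 'n' (now at pos=2)
pos=2: enter COMMENT mode (saw '/*')
exit COMMENT mode (now at pos=17)
pos=17: emit ID 'k' (now at pos=18)
pos=19: enter STRING mode
pos=19: ERROR — unterminated string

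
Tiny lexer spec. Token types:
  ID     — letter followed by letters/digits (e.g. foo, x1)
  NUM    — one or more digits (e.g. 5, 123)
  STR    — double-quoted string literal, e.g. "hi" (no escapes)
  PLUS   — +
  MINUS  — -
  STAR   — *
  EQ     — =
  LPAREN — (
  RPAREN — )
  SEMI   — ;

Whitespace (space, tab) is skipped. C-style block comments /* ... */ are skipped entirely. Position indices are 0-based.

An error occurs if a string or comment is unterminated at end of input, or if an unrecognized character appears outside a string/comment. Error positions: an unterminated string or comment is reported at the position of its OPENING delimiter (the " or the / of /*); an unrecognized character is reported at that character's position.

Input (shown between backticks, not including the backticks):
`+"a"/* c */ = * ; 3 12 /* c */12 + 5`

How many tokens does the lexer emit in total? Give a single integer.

Answer: 10

Derivation:
pos=0: emit PLUS '+'
pos=1: enter STRING mode
pos=1: emit STR "a" (now at pos=4)
pos=4: enter COMMENT mode (saw '/*')
exit COMMENT mode (now at pos=11)
pos=12: emit EQ '='
pos=14: emit STAR '*'
pos=16: emit SEMI ';'
pos=18: emit NUM '3' (now at pos=19)
pos=20: emit NUM '12' (now at pos=22)
pos=23: enter COMMENT mode (saw '/*')
exit COMMENT mode (now at pos=30)
pos=30: emit NUM '12' (now at pos=32)
pos=33: emit PLUS '+'
pos=35: emit NUM '5' (now at pos=36)
DONE. 10 tokens: [PLUS, STR, EQ, STAR, SEMI, NUM, NUM, NUM, PLUS, NUM]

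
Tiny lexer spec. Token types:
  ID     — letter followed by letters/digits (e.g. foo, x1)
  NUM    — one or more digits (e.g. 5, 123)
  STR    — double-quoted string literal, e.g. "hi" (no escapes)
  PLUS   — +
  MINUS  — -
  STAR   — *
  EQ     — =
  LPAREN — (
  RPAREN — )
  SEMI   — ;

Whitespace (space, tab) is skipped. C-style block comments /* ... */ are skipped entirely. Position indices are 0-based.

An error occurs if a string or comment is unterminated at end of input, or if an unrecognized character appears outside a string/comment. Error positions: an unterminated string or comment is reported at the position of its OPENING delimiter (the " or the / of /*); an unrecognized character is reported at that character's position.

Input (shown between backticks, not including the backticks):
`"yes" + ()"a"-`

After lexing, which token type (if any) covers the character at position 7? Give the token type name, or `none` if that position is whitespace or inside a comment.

Answer: none

Derivation:
pos=0: enter STRING mode
pos=0: emit STR "yes" (now at pos=5)
pos=6: emit PLUS '+'
pos=8: emit LPAREN '('
pos=9: emit RPAREN ')'
pos=10: enter STRING mode
pos=10: emit STR "a" (now at pos=13)
pos=13: emit MINUS '-'
DONE. 6 tokens: [STR, PLUS, LPAREN, RPAREN, STR, MINUS]
Position 7: char is ' ' -> none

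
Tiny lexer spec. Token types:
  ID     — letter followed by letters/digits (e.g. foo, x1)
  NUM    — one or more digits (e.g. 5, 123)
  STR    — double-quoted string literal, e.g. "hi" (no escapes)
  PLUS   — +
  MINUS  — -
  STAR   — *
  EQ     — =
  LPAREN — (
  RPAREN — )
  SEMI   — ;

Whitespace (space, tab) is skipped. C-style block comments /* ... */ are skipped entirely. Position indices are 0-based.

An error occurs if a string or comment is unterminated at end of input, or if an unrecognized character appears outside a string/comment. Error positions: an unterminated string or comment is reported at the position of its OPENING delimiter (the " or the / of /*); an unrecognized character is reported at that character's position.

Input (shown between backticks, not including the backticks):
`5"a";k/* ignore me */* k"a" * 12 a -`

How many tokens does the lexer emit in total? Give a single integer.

pos=0: emit NUM '5' (now at pos=1)
pos=1: enter STRING mode
pos=1: emit STR "a" (now at pos=4)
pos=4: emit SEMI ';'
pos=5: emit ID 'k' (now at pos=6)
pos=6: enter COMMENT mode (saw '/*')
exit COMMENT mode (now at pos=21)
pos=21: emit STAR '*'
pos=23: emit ID 'k' (now at pos=24)
pos=24: enter STRING mode
pos=24: emit STR "a" (now at pos=27)
pos=28: emit STAR '*'
pos=30: emit NUM '12' (now at pos=32)
pos=33: emit ID 'a' (now at pos=34)
pos=35: emit MINUS '-'
DONE. 11 tokens: [NUM, STR, SEMI, ID, STAR, ID, STR, STAR, NUM, ID, MINUS]

Answer: 11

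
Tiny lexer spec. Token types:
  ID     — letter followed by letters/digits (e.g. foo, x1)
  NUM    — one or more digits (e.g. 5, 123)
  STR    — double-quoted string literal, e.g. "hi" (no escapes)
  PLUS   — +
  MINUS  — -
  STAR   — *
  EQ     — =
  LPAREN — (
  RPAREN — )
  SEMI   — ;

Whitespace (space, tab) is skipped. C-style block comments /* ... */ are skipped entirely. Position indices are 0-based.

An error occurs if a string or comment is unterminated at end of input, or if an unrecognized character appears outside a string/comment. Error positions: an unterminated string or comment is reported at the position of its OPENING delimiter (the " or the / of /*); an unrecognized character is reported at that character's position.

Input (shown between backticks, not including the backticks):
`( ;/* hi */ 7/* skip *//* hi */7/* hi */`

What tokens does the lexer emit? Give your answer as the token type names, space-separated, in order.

Answer: LPAREN SEMI NUM NUM

Derivation:
pos=0: emit LPAREN '('
pos=2: emit SEMI ';'
pos=3: enter COMMENT mode (saw '/*')
exit COMMENT mode (now at pos=11)
pos=12: emit NUM '7' (now at pos=13)
pos=13: enter COMMENT mode (saw '/*')
exit COMMENT mode (now at pos=23)
pos=23: enter COMMENT mode (saw '/*')
exit COMMENT mode (now at pos=31)
pos=31: emit NUM '7' (now at pos=32)
pos=32: enter COMMENT mode (saw '/*')
exit COMMENT mode (now at pos=40)
DONE. 4 tokens: [LPAREN, SEMI, NUM, NUM]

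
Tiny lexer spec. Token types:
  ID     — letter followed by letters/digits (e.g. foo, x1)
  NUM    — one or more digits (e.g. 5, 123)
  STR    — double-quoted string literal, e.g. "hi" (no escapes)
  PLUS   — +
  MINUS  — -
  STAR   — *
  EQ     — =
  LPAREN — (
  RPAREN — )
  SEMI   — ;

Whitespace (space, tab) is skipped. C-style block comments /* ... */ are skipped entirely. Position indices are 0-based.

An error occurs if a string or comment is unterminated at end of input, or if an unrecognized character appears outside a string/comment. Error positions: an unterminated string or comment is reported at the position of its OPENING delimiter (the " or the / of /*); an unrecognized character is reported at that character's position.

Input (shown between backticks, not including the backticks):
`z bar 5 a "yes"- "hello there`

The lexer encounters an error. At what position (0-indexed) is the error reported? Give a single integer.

Answer: 17

Derivation:
pos=0: emit ID 'z' (now at pos=1)
pos=2: emit ID 'bar' (now at pos=5)
pos=6: emit NUM '5' (now at pos=7)
pos=8: emit ID 'a' (now at pos=9)
pos=10: enter STRING mode
pos=10: emit STR "yes" (now at pos=15)
pos=15: emit MINUS '-'
pos=17: enter STRING mode
pos=17: ERROR — unterminated string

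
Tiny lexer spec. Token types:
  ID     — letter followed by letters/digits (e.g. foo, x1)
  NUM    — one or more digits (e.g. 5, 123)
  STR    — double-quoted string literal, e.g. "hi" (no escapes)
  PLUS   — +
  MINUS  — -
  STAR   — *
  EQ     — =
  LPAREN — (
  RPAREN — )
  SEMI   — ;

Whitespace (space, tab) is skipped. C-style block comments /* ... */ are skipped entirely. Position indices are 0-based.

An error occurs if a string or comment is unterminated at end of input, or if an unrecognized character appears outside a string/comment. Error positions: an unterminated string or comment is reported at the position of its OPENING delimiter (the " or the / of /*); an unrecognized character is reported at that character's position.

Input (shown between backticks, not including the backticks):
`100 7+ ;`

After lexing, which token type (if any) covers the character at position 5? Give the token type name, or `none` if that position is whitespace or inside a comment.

pos=0: emit NUM '100' (now at pos=3)
pos=4: emit NUM '7' (now at pos=5)
pos=5: emit PLUS '+'
pos=7: emit SEMI ';'
DONE. 4 tokens: [NUM, NUM, PLUS, SEMI]
Position 5: char is '+' -> PLUS

Answer: PLUS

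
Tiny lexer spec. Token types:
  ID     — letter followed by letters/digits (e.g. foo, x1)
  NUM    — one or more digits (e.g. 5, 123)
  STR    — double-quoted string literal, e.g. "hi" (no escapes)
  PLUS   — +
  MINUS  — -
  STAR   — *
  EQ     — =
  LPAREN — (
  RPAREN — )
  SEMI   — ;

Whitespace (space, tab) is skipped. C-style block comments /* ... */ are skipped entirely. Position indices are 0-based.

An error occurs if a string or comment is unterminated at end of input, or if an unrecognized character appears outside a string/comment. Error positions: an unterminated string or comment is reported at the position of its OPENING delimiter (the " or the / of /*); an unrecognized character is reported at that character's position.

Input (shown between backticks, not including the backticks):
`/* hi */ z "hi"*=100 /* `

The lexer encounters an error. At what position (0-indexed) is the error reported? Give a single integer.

pos=0: enter COMMENT mode (saw '/*')
exit COMMENT mode (now at pos=8)
pos=9: emit ID 'z' (now at pos=10)
pos=11: enter STRING mode
pos=11: emit STR "hi" (now at pos=15)
pos=15: emit STAR '*'
pos=16: emit EQ '='
pos=17: emit NUM '100' (now at pos=20)
pos=21: enter COMMENT mode (saw '/*')
pos=21: ERROR — unterminated comment (reached EOF)

Answer: 21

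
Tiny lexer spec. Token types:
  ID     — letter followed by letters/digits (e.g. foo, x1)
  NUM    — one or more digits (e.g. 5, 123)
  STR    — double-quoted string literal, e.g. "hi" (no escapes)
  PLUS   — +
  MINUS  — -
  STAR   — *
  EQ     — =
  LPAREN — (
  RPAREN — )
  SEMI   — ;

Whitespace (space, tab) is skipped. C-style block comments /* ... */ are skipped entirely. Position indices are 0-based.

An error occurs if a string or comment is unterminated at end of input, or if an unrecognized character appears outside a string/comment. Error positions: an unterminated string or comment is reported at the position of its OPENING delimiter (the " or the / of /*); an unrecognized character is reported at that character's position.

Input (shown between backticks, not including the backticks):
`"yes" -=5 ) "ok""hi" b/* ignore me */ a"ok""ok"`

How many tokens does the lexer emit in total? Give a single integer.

Answer: 11

Derivation:
pos=0: enter STRING mode
pos=0: emit STR "yes" (now at pos=5)
pos=6: emit MINUS '-'
pos=7: emit EQ '='
pos=8: emit NUM '5' (now at pos=9)
pos=10: emit RPAREN ')'
pos=12: enter STRING mode
pos=12: emit STR "ok" (now at pos=16)
pos=16: enter STRING mode
pos=16: emit STR "hi" (now at pos=20)
pos=21: emit ID 'b' (now at pos=22)
pos=22: enter COMMENT mode (saw '/*')
exit COMMENT mode (now at pos=37)
pos=38: emit ID 'a' (now at pos=39)
pos=39: enter STRING mode
pos=39: emit STR "ok" (now at pos=43)
pos=43: enter STRING mode
pos=43: emit STR "ok" (now at pos=47)
DONE. 11 tokens: [STR, MINUS, EQ, NUM, RPAREN, STR, STR, ID, ID, STR, STR]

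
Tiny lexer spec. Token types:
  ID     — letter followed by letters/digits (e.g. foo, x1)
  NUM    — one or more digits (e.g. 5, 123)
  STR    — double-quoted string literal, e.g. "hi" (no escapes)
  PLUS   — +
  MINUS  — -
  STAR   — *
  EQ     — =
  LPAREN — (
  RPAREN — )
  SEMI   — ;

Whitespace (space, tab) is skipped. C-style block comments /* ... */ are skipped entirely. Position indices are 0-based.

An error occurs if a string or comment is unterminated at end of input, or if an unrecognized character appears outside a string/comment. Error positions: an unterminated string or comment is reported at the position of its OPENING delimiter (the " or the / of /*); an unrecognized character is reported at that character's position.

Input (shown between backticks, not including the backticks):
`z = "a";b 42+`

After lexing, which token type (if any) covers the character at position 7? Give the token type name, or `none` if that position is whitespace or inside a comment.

pos=0: emit ID 'z' (now at pos=1)
pos=2: emit EQ '='
pos=4: enter STRING mode
pos=4: emit STR "a" (now at pos=7)
pos=7: emit SEMI ';'
pos=8: emit ID 'b' (now at pos=9)
pos=10: emit NUM '42' (now at pos=12)
pos=12: emit PLUS '+'
DONE. 7 tokens: [ID, EQ, STR, SEMI, ID, NUM, PLUS]
Position 7: char is ';' -> SEMI

Answer: SEMI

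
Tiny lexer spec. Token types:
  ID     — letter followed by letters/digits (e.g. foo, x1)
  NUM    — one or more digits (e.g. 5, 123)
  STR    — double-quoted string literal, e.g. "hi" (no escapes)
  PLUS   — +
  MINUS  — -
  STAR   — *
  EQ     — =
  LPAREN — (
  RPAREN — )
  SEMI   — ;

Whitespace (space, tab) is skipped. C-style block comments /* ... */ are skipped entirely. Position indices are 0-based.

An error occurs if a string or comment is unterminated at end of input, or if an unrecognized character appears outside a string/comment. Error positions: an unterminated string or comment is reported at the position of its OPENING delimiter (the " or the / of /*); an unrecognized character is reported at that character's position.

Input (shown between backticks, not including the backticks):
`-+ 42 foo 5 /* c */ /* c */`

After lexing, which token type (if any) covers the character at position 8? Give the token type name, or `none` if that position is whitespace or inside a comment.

pos=0: emit MINUS '-'
pos=1: emit PLUS '+'
pos=3: emit NUM '42' (now at pos=5)
pos=6: emit ID 'foo' (now at pos=9)
pos=10: emit NUM '5' (now at pos=11)
pos=12: enter COMMENT mode (saw '/*')
exit COMMENT mode (now at pos=19)
pos=20: enter COMMENT mode (saw '/*')
exit COMMENT mode (now at pos=27)
DONE. 5 tokens: [MINUS, PLUS, NUM, ID, NUM]
Position 8: char is 'o' -> ID

Answer: ID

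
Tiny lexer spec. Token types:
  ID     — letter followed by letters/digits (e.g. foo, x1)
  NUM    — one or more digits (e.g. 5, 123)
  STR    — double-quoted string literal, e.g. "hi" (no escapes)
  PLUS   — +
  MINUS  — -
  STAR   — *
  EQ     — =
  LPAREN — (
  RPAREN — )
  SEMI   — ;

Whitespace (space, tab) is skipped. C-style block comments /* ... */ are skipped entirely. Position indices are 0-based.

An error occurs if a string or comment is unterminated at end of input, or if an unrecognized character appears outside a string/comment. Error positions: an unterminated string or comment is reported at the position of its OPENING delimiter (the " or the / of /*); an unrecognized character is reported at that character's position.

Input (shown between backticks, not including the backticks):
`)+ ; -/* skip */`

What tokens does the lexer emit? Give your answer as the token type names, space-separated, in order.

Answer: RPAREN PLUS SEMI MINUS

Derivation:
pos=0: emit RPAREN ')'
pos=1: emit PLUS '+'
pos=3: emit SEMI ';'
pos=5: emit MINUS '-'
pos=6: enter COMMENT mode (saw '/*')
exit COMMENT mode (now at pos=16)
DONE. 4 tokens: [RPAREN, PLUS, SEMI, MINUS]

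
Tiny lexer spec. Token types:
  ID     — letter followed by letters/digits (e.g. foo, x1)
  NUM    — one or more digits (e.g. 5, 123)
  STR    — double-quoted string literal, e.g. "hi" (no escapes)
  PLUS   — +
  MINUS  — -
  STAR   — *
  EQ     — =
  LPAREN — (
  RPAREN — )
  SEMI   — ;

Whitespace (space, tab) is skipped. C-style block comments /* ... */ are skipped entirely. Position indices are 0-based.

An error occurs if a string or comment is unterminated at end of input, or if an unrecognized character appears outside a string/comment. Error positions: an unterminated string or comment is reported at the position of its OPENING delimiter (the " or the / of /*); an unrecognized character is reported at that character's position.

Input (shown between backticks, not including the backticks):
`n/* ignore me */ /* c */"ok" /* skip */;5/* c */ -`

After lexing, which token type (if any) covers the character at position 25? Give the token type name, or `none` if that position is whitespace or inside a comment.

pos=0: emit ID 'n' (now at pos=1)
pos=1: enter COMMENT mode (saw '/*')
exit COMMENT mode (now at pos=16)
pos=17: enter COMMENT mode (saw '/*')
exit COMMENT mode (now at pos=24)
pos=24: enter STRING mode
pos=24: emit STR "ok" (now at pos=28)
pos=29: enter COMMENT mode (saw '/*')
exit COMMENT mode (now at pos=39)
pos=39: emit SEMI ';'
pos=40: emit NUM '5' (now at pos=41)
pos=41: enter COMMENT mode (saw '/*')
exit COMMENT mode (now at pos=48)
pos=49: emit MINUS '-'
DONE. 5 tokens: [ID, STR, SEMI, NUM, MINUS]
Position 25: char is 'o' -> STR

Answer: STR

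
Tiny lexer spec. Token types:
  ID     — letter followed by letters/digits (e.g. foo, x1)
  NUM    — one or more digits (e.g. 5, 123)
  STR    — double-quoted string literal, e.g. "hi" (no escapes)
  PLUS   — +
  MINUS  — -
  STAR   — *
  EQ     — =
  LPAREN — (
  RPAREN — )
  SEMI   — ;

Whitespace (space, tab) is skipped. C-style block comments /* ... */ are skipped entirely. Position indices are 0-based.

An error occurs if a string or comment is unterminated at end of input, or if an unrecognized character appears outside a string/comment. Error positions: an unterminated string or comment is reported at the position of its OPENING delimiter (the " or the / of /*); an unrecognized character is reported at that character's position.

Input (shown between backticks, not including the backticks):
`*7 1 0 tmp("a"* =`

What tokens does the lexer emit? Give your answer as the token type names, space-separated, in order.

pos=0: emit STAR '*'
pos=1: emit NUM '7' (now at pos=2)
pos=3: emit NUM '1' (now at pos=4)
pos=5: emit NUM '0' (now at pos=6)
pos=7: emit ID 'tmp' (now at pos=10)
pos=10: emit LPAREN '('
pos=11: enter STRING mode
pos=11: emit STR "a" (now at pos=14)
pos=14: emit STAR '*'
pos=16: emit EQ '='
DONE. 9 tokens: [STAR, NUM, NUM, NUM, ID, LPAREN, STR, STAR, EQ]

Answer: STAR NUM NUM NUM ID LPAREN STR STAR EQ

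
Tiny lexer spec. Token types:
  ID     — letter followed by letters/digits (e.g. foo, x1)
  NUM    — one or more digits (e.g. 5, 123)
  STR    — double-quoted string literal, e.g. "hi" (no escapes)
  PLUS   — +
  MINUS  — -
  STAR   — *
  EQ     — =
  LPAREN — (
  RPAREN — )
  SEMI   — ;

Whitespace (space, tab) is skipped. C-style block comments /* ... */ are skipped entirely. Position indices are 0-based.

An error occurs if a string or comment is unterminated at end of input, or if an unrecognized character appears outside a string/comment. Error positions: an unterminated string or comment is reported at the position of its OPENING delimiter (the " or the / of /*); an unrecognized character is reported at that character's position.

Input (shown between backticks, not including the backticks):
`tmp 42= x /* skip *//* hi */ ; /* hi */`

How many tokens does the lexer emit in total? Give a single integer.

Answer: 5

Derivation:
pos=0: emit ID 'tmp' (now at pos=3)
pos=4: emit NUM '42' (now at pos=6)
pos=6: emit EQ '='
pos=8: emit ID 'x' (now at pos=9)
pos=10: enter COMMENT mode (saw '/*')
exit COMMENT mode (now at pos=20)
pos=20: enter COMMENT mode (saw '/*')
exit COMMENT mode (now at pos=28)
pos=29: emit SEMI ';'
pos=31: enter COMMENT mode (saw '/*')
exit COMMENT mode (now at pos=39)
DONE. 5 tokens: [ID, NUM, EQ, ID, SEMI]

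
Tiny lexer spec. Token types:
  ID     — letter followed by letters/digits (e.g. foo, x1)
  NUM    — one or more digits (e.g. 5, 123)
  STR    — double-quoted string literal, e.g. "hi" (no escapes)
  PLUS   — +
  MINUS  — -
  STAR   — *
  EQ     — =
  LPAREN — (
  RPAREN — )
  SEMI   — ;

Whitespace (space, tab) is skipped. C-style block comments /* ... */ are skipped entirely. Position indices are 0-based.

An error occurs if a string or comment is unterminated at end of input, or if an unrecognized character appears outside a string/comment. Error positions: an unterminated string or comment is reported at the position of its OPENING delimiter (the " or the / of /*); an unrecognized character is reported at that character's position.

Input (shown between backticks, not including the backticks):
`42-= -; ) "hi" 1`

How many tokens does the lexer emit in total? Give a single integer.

pos=0: emit NUM '42' (now at pos=2)
pos=2: emit MINUS '-'
pos=3: emit EQ '='
pos=5: emit MINUS '-'
pos=6: emit SEMI ';'
pos=8: emit RPAREN ')'
pos=10: enter STRING mode
pos=10: emit STR "hi" (now at pos=14)
pos=15: emit NUM '1' (now at pos=16)
DONE. 8 tokens: [NUM, MINUS, EQ, MINUS, SEMI, RPAREN, STR, NUM]

Answer: 8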